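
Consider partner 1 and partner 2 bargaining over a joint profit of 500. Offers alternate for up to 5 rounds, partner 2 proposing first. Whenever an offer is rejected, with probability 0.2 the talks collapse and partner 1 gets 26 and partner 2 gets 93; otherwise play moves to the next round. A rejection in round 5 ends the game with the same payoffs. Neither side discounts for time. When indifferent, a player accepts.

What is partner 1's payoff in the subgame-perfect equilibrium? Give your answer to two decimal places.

125.97

Round 5 (partner 2 proposes): partner 1 gets 26 if talks fail, so partner 2 offers 26 and keeps 474.
Round 4 (partner 1 proposes): rejecting gives partner 2 an expected 0.8 × 474 + 0.2 × 93 = 397.8. Partner 1 offers 397.8 and keeps 500 − 397.8 = 102.2.
Round 3 (partner 2 proposes): rejecting gives partner 1 an expected 0.8 × 102.2 + 0.2 × 26 = 86.96, so partner 2 offers 86.96, keeping 413.04.
Round 2 (partner 1 proposes): rejecting gives partner 2 an expected 0.8 × 413.04 + 0.2 × 93 = 349.032, so partner 1 offers 349.032, keeping 150.968.
Round 1 (partner 2 proposes): rejecting gives partner 1 an expected 0.8 × 150.968 + 0.2 × 26 = 125.9744; partner 2 offers that and keeps 374.0256.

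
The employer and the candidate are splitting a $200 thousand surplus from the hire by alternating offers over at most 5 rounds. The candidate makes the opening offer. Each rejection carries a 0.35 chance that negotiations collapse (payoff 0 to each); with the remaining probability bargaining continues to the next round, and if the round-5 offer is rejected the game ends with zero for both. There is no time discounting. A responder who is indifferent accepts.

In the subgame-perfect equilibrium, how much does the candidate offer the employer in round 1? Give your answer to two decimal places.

64.72

By backward induction:
Round 5 (the candidate proposes): the employer will accept anything ≥ 0, so the candidate offers 0 and keeps 200.
Round 4 (the employer proposes): rejecting gives the candidate an expected 0.65 × 200 = 130. The employer offers 130 and keeps 200 − 130 = 70.
Round 3 (the candidate proposes): rejecting gives the employer an expected 0.65 × 70 = 45.5, so the candidate offers 45.5, keeping 154.5.
Round 2 (the employer proposes): rejecting gives the candidate an expected 0.65 × 154.5 = 100.425. The employer offers 100.425 and keeps 200 − 100.425 = 99.575.
Round 1 (the candidate proposes): rejecting gives the employer an expected 0.65 × 99.575 = 64.72375, so the candidate offers 64.72375, keeping 135.27625.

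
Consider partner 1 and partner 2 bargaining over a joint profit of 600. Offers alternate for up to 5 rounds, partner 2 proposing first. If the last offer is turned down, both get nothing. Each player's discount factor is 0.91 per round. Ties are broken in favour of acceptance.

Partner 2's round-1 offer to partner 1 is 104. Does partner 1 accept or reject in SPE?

Accept

Round 5 (partner 2 proposes): rejection yields 0 for partner 1; partner 2 offers 0 and keeps 600.
Round 4 (partner 1 proposes): partner 2 can get 600 next round, worth 0.91 × 600 = 546 now; partner 1 offers that and keeps 54.
Round 3 (partner 2 proposes): partner 1 can get 54 next round, worth 0.91 × 54 = 49.14 now. Partner 2 offers 49.14 and keeps 600 − 49.14 = 550.86.
Round 2 (partner 1 proposes): partner 2 can get 550.86 next round, worth 0.91 × 550.86 = 501.2826 now; partner 1 offers that and keeps 98.7174.
So by rejecting in round 1, partner 1 gets 98.7174 next round, worth 0.91 × 98.7174 = 89.832834 now.
Offer 104 ≥ 89.832834, so partner 1 accepts.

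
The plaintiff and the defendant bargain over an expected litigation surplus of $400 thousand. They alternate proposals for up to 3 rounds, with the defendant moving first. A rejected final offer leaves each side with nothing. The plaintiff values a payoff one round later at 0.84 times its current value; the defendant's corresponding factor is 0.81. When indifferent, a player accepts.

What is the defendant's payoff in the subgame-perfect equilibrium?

Work backward from the last round.
Round 3 (the defendant proposes): the plaintiff will accept anything ≥ 0, so the defendant offers 0 and keeps 400.
Round 2 (the plaintiff proposes): the defendant can get 400 next round, worth 0.81 × 400 = 324 now; the plaintiff offers that and keeps 76.
Round 1 (the defendant proposes): the plaintiff can get 76 next round, worth 0.84 × 76 = 63.84 now. The defendant offers 63.84 and keeps 400 − 63.84 = 336.16.

336.16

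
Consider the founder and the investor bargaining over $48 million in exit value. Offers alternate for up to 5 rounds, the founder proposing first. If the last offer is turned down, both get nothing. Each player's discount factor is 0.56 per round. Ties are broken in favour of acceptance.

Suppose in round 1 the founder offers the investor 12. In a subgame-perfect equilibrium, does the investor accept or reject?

Round 5 (the founder proposes): the investor will accept anything ≥ 0, so the founder offers 0 and keeps 48.
Round 4 (the investor proposes): the founder can get 48 next round, worth 0.56 × 48 = 26.88 now, so the investor offers 26.88, keeping 21.12.
Round 3 (the founder proposes): the investor can get 21.12 next round, worth 0.56 × 21.12 = 11.8272 now, so the founder offers 11.8272, keeping 36.1728.
Round 2 (the investor proposes): the founder can get 36.1728 next round, worth 0.56 × 36.1728 = 20.256768 now. The investor offers 20.256768 and keeps 48 − 20.256768 = 27.743232.
So by rejecting in round 1, the investor gets 27.743232 next round, worth 0.56 × 27.743232 = 15.53620992 now.
Offer 12 < 15.53620992, so the investor rejects.

Reject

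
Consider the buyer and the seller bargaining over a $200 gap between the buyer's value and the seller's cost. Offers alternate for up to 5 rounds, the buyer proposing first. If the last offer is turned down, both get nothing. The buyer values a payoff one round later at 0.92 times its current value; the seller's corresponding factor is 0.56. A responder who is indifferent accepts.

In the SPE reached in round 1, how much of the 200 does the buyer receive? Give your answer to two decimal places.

Work backward from the last round.
Round 5 (the buyer proposes): rejection yields 0 for the seller; the buyer offers 0 and keeps 200.
Round 4 (the seller proposes): the buyer can get 200 next round, worth 0.92 × 200 = 184 now, so the seller offers 184, keeping 16.
Round 3 (the buyer proposes): the seller can get 16 next round, worth 0.56 × 16 = 8.96 now, so the buyer offers 8.96, keeping 191.04.
Round 2 (the seller proposes): the buyer can get 191.04 next round, worth 0.92 × 191.04 = 175.7568 now; the seller offers that and keeps 24.2432.
Round 1 (the buyer proposes): the seller can get 24.2432 next round, worth 0.56 × 24.2432 = 13.576192 now; the buyer offers that and keeps 186.423808.

186.42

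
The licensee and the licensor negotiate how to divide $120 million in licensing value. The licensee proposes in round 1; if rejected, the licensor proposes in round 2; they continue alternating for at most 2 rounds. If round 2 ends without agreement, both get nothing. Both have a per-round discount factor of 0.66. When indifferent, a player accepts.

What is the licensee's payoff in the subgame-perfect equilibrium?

40.8

Round 2 (the licensor proposes): the licensee will accept anything ≥ 0, so the licensor offers 0 and keeps 120.
Round 1 (the licensee proposes): the licensor can get 120 next round, worth 0.66 × 120 = 79.2 now. The licensee offers 79.2 and keeps 120 − 79.2 = 40.8.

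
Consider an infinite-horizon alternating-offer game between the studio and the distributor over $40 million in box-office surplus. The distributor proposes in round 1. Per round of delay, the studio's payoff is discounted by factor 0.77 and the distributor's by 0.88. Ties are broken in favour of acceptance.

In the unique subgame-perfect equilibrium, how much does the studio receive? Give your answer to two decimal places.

11.46

Let x be the distributor's share when the distributor proposes and y be the studio's share when the studio proposes.
The studio accepts iff offered ≥ 0.77·y, so x = 40 − 0.77y. Symmetrically y = 40 − 0.88x.
Substituting: x = 40 − 0.77(40 − 0.88x), giving x(1 − 0.88·0.77) = 40(1 − 0.77).
So x = 40 × 0.23 / 0.3224 ≈ 28.5360, and the studio receives 40 − x ≈ 11.4640.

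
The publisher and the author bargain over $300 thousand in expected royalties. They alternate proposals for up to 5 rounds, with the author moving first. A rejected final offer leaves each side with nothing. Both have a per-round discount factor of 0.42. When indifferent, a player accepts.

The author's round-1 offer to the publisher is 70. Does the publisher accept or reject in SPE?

Reject

Round 5 (the author proposes): the publisher will accept anything ≥ 0, so the author offers 0 and keeps 300.
Round 4 (the publisher proposes): the author can get 300 next round, worth 0.42 × 300 = 126 now; the publisher offers that and keeps 174.
Round 3 (the author proposes): the publisher can get 174 next round, worth 0.42 × 174 = 73.08 now; the author offers that and keeps 226.92.
Round 2 (the publisher proposes): the author can get 226.92 next round, worth 0.42 × 226.92 = 95.3064 now, so the publisher offers 95.3064, keeping 204.6936.
So by rejecting in round 1, the publisher gets 204.6936 next round, worth 0.42 × 204.6936 = 85.971312 now.
Offer 70 < 85.971312, so the publisher rejects.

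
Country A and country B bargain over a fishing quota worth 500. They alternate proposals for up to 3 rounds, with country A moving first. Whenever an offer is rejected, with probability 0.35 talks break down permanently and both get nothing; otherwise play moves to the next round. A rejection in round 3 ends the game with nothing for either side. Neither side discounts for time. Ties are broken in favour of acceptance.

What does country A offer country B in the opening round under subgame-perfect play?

Round 3 (country A proposes): country B will accept anything ≥ 0, so country A offers 0 and keeps 500.
Round 2 (country B proposes): rejecting gives country A an expected 0.65 × 500 = 325; country B offers that and keeps 175.
Round 1 (country A proposes): rejecting gives country B an expected 0.65 × 175 = 113.75; country A offers that and keeps 386.25.

113.75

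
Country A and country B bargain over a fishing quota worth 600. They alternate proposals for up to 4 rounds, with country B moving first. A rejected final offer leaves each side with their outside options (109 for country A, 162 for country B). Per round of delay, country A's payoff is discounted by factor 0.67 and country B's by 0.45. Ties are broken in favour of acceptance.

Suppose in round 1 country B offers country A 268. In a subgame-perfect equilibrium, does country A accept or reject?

Round 4 (country A proposes): country B gets 162 if talks fail, so country A offers 162 and keeps 438.
Round 3 (country B proposes): country A can get 438 next round, worth 0.67 × 438 = 293.46 now. Country B offers 293.46 and keeps 600 − 293.46 = 306.54.
Round 2 (country A proposes): country B can get 306.54 next round, worth 0.45 × 306.54 = 137.943 now, so country A offers 137.943, keeping 462.057.
So by rejecting in round 1, country A gets 462.057 next round, worth 0.67 × 462.057 = 309.57819 now.
Offer 268 < 309.57819, so country A rejects.

Reject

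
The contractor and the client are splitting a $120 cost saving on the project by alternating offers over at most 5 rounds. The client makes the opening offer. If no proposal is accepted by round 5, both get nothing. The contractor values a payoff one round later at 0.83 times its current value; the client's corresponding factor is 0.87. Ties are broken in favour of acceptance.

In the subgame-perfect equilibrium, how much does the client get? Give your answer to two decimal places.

By backward induction:
Round 5 (the client proposes): rejection yields 0 for the contractor; the client offers 0 and keeps 120.
Round 4 (the contractor proposes): the client can get 120 next round, worth 0.87 × 120 = 104.4 now. The contractor offers 104.4 and keeps 120 − 104.4 = 15.6.
Round 3 (the client proposes): the contractor can get 15.6 next round, worth 0.83 × 15.6 = 12.948 now; the client offers that and keeps 107.052.
Round 2 (the contractor proposes): the client can get 107.052 next round, worth 0.87 × 107.052 = 93.13524 now, so the contractor offers 93.13524, keeping 26.86476.
Round 1 (the client proposes): the contractor can get 26.86476 next round, worth 0.83 × 26.86476 = 22.2977508 now, so the client offers 22.2977508, keeping 97.7022492.

97.70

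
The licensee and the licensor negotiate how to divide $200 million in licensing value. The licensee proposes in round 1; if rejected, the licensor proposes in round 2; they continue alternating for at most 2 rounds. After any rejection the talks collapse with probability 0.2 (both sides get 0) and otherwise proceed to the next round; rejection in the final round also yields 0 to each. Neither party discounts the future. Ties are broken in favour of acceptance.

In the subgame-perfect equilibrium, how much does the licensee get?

Round 2 (the licensor proposes): the licensee will accept anything ≥ 0, so the licensor offers 0 and keeps 200.
Round 1 (the licensee proposes): rejecting gives the licensor an expected 0.8 × 200 = 160; the licensee offers that and keeps 40.

40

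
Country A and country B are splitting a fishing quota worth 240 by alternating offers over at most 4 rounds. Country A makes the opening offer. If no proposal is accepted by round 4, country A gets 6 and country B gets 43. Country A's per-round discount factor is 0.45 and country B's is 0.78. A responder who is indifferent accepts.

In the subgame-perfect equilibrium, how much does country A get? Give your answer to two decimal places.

72.98

Solve by backward induction from round 4.
Round 4 (country B proposes): country A gets 6 if talks fail, so country B offers 6 and keeps 234.
Round 3 (country A proposes): country B can get 234 next round, worth 0.78 × 234 = 182.52 now, so country A offers 182.52, keeping 57.48.
Round 2 (country B proposes): country A can get 57.48 next round, worth 0.45 × 57.48 = 25.866 now, so country B offers 25.866, keeping 214.134.
Round 1 (country A proposes): country B can get 214.134 next round, worth 0.78 × 214.134 = 167.02452 now. Country A offers 167.02452 and keeps 240 − 167.02452 = 72.97548.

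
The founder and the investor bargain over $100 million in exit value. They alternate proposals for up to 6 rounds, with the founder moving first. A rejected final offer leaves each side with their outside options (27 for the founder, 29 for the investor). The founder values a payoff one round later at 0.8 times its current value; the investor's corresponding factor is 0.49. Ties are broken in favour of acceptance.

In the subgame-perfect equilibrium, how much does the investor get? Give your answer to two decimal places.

Solve by backward induction from round 6.
Round 6 (the investor proposes): the founder gets 27 if talks fail, so the investor offers 27 and keeps 73.
Round 5 (the founder proposes): the investor can get 73 next round, worth 0.49 × 73 = 35.77 now, so the founder offers 35.77, keeping 64.23.
Round 4 (the investor proposes): the founder can get 64.23 next round, worth 0.8 × 64.23 = 51.384 now; the investor offers that and keeps 48.616.
Round 3 (the founder proposes): the investor can get 48.616 next round, worth 0.49 × 48.616 = 23.82184 now; the founder offers that and keeps 76.17816.
Round 2 (the investor proposes): the founder can get 76.17816 next round, worth 0.8 × 76.17816 = 60.942528 now; the investor offers that and keeps 39.057472.
Round 1 (the founder proposes): the investor can get 39.057472 next round, worth 0.49 × 39.057472 = 19.13816128 now; the founder offers that and keeps 80.86183872.

19.14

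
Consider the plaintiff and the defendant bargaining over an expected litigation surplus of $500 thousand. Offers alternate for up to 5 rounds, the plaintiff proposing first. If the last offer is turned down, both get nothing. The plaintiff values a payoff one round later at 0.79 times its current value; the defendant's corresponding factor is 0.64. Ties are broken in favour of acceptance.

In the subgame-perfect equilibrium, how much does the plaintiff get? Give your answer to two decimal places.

Round 5 (the plaintiff proposes): the defendant will accept anything ≥ 0, so the plaintiff offers 0 and keeps 500.
Round 4 (the defendant proposes): the plaintiff can get 500 next round, worth 0.79 × 500 = 395 now. The defendant offers 395 and keeps 500 − 395 = 105.
Round 3 (the plaintiff proposes): the defendant can get 105 next round, worth 0.64 × 105 = 67.2 now, so the plaintiff offers 67.2, keeping 432.8.
Round 2 (the defendant proposes): the plaintiff can get 432.8 next round, worth 0.79 × 432.8 = 341.912 now, so the defendant offers 341.912, keeping 158.088.
Round 1 (the plaintiff proposes): the defendant can get 158.088 next round, worth 0.64 × 158.088 = 101.17632 now, so the plaintiff offers 101.17632, keeping 398.82368.

398.82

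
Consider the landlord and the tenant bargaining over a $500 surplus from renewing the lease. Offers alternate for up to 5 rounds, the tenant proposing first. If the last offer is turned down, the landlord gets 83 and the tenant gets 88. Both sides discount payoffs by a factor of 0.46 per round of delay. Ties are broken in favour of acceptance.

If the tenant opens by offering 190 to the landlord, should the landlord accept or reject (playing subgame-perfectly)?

Accept

Round 5 (the tenant proposes): the landlord gets 83 if talks fail, so the tenant offers 83 and keeps 417.
Round 4 (the landlord proposes): the tenant can get 417 next round, worth 0.46 × 417 = 191.82 now. The landlord offers 191.82 and keeps 500 − 191.82 = 308.18.
Round 3 (the tenant proposes): the landlord can get 308.18 next round, worth 0.46 × 308.18 = 141.7628 now. The tenant offers 141.7628 and keeps 500 − 141.7628 = 358.2372.
Round 2 (the landlord proposes): the tenant can get 358.2372 next round, worth 0.46 × 358.2372 = 164.789112 now, so the landlord offers 164.789112, keeping 335.210888.
So by rejecting in round 1, the landlord gets 335.210888 next round, worth 0.46 × 335.210888 = 154.19700848 now.
Offer 190 ≥ 154.19700848, so the landlord accepts.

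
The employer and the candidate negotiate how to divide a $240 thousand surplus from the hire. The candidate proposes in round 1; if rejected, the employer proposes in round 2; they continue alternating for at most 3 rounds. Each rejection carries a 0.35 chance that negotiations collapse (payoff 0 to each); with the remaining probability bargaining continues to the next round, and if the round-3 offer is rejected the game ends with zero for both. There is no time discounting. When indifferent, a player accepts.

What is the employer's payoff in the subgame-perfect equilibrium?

54.6

By backward induction:
Round 3 (the candidate proposes): the employer will accept anything ≥ 0, so the candidate offers 0 and keeps 240.
Round 2 (the employer proposes): rejecting gives the candidate an expected 0.65 × 240 = 156, so the employer offers 156, keeping 84.
Round 1 (the candidate proposes): rejecting gives the employer an expected 0.65 × 84 = 54.6, so the candidate offers 54.6, keeping 185.4.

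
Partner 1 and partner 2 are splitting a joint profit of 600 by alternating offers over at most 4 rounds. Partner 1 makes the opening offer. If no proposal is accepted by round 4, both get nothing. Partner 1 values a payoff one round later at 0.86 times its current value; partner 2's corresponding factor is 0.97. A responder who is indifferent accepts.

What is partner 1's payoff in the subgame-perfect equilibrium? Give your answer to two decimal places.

Round 4 (partner 2 proposes): partner 1 will accept anything ≥ 0, so partner 2 offers 0 and keeps 600.
Round 3 (partner 1 proposes): partner 2 can get 600 next round, worth 0.97 × 600 = 582 now. Partner 1 offers 582 and keeps 600 − 582 = 18.
Round 2 (partner 2 proposes): partner 1 can get 18 next round, worth 0.86 × 18 = 15.48 now. Partner 2 offers 15.48 and keeps 600 − 15.48 = 584.52.
Round 1 (partner 1 proposes): partner 2 can get 584.52 next round, worth 0.97 × 584.52 = 566.9844 now. Partner 1 offers 566.9844 and keeps 600 − 566.9844 = 33.0156.

33.02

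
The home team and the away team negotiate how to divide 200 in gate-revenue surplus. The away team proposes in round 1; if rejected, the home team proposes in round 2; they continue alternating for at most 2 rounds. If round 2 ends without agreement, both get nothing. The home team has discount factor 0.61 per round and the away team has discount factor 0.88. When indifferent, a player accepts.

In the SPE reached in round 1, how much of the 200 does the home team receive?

By backward induction:
Round 2 (the home team proposes): rejection yields 0 for the away team; the home team offers 0 and keeps 200.
Round 1 (the away team proposes): the home team can get 200 next round, worth 0.61 × 200 = 122 now, so the away team offers 122, keeping 78.

122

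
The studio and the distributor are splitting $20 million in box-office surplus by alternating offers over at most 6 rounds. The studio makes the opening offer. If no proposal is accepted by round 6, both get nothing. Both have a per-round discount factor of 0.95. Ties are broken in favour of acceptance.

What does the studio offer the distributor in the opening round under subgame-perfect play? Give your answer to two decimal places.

Round 6 (the distributor proposes): rejection yields 0 for the studio; the distributor offers 0 and keeps 20.
Round 5 (the studio proposes): the distributor can get 20 next round, worth 0.95 × 20 = 19 now. The studio offers 19 and keeps 20 − 19 = 1.
Round 4 (the distributor proposes): the studio can get 1 next round, worth 0.95 × 1 = 0.95 now, so the distributor offers 0.95, keeping 19.05.
Round 3 (the studio proposes): the distributor can get 19.05 next round, worth 0.95 × 19.05 = 18.0975 now, so the studio offers 18.0975, keeping 1.9025.
Round 2 (the distributor proposes): the studio can get 1.9025 next round, worth 0.95 × 1.9025 = 1.807375 now. The distributor offers 1.807375 and keeps 20 − 1.807375 = 18.192625.
Round 1 (the studio proposes): the distributor can get 18.192625 next round, worth 0.95 × 18.192625 = 17.28299375 now. The studio offers 17.28299375 and keeps 20 − 17.28299375 = 2.71700625.

17.28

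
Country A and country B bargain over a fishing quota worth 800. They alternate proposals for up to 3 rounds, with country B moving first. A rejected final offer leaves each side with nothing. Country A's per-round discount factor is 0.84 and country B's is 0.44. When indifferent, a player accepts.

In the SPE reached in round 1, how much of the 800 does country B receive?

Round 3 (country B proposes): rejection yields 0 for country A; country B offers 0 and keeps 800.
Round 2 (country A proposes): country B can get 800 next round, worth 0.44 × 800 = 352 now; country A offers that and keeps 448.
Round 1 (country B proposes): country A can get 448 next round, worth 0.84 × 448 = 376.32 now, so country B offers 376.32, keeping 423.68.

423.68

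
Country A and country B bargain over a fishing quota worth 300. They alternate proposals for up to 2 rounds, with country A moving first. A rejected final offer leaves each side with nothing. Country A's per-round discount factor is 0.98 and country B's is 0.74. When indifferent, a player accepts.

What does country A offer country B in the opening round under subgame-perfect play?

Solve by backward induction from round 2.
Round 2 (country B proposes): rejection yields 0 for country A; country B offers 0 and keeps 300.
Round 1 (country A proposes): country B can get 300 next round, worth 0.74 × 300 = 222 now, so country A offers 222, keeping 78.

222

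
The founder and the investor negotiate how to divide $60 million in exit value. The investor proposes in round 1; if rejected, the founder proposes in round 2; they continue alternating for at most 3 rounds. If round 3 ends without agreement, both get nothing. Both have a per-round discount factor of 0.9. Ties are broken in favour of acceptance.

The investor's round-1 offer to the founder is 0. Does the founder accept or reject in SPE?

Reject

Round 3 (the investor proposes): rejection yields 0 for the founder; the investor offers 0 and keeps 60.
Round 2 (the founder proposes): the investor can get 60 next round, worth 0.9 × 60 = 54 now. The founder offers 54 and keeps 60 − 54 = 6.
So by rejecting in round 1, the founder gets 6 next round, worth 0.9 × 6 = 5.4 now.
Offer 0 < 5.4, so the founder rejects.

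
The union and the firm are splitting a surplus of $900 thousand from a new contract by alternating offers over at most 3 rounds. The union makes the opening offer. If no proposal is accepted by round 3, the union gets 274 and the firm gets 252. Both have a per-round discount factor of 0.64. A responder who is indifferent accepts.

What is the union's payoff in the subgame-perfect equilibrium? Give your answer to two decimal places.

589.42

Work backward from the last round.
Round 3 (the union proposes): the firm gets 252 if talks fail, so the union offers 252 and keeps 648.
Round 2 (the firm proposes): the union can get 648 next round, worth 0.64 × 648 = 414.72 now; the firm offers that and keeps 485.28.
Round 1 (the union proposes): the firm can get 485.28 next round, worth 0.64 × 485.28 = 310.5792 now. The union offers 310.5792 and keeps 900 − 310.5792 = 589.4208.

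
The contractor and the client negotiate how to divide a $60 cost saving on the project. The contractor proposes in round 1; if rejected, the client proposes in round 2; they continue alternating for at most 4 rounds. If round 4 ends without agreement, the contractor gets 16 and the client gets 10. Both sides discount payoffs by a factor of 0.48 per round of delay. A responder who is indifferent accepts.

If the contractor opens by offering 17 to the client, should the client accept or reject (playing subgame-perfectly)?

Round 4 (the client proposes): the contractor gets 16 if talks fail, so the client offers 16 and keeps 44.
Round 3 (the contractor proposes): the client can get 44 next round, worth 0.48 × 44 = 21.12 now, so the contractor offers 21.12, keeping 38.88.
Round 2 (the client proposes): the contractor can get 38.88 next round, worth 0.48 × 38.88 = 18.6624 now. The client offers 18.6624 and keeps 60 − 18.6624 = 41.3376.
So by rejecting in round 1, the client gets 41.3376 next round, worth 0.48 × 41.3376 = 19.842048 now.
Offer 17 < 19.842048, so the client rejects.

Reject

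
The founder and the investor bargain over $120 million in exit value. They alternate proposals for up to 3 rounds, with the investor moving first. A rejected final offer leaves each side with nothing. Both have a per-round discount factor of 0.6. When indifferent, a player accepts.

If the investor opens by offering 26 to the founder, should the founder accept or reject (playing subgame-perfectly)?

Reject

Round 3 (the investor proposes): the founder will accept anything ≥ 0, so the investor offers 0 and keeps 120.
Round 2 (the founder proposes): the investor can get 120 next round, worth 0.6 × 120 = 72 now; the founder offers that and keeps 48.
So by rejecting in round 1, the founder gets 48 next round, worth 0.6 × 48 = 28.8 now.
Offer 26 < 28.8, so the founder rejects.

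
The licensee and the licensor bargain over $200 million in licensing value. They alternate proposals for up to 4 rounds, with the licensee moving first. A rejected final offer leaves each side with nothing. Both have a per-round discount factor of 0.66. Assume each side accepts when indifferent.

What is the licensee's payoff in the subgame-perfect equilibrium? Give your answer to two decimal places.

Work backward from the last round.
Round 4 (the licensor proposes): rejection yields 0 for the licensee; the licensor offers 0 and keeps 200.
Round 3 (the licensee proposes): the licensor can get 200 next round, worth 0.66 × 200 = 132 now, so the licensee offers 132, keeping 68.
Round 2 (the licensor proposes): the licensee can get 68 next round, worth 0.66 × 68 = 44.88 now. The licensor offers 44.88 and keeps 200 − 44.88 = 155.12.
Round 1 (the licensee proposes): the licensor can get 155.12 next round, worth 0.66 × 155.12 = 102.3792 now. The licensee offers 102.3792 and keeps 200 − 102.3792 = 97.6208.

97.62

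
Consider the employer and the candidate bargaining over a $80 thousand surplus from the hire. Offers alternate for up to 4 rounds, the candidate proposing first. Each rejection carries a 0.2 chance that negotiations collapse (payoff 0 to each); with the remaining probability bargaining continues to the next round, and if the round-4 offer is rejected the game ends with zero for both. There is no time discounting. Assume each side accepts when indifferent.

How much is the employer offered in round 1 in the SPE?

By backward induction:
Round 4 (the employer proposes): rejection yields 0 for the candidate; the employer offers 0 and keeps 80.
Round 3 (the candidate proposes): rejecting gives the employer an expected 0.8 × 80 = 64, so the candidate offers 64, keeping 16.
Round 2 (the employer proposes): rejecting gives the candidate an expected 0.8 × 16 = 12.8; the employer offers that and keeps 67.2.
Round 1 (the candidate proposes): rejecting gives the employer an expected 0.8 × 67.2 = 53.76. The candidate offers 53.76 and keeps 80 − 53.76 = 26.24.

53.76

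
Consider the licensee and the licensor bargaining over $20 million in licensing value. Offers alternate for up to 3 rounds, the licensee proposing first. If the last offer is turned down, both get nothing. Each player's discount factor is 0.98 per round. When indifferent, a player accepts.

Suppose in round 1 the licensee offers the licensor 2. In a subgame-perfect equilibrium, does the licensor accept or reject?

Accept

Round 3 (the licensee proposes): the licensor will accept anything ≥ 0, so the licensee offers 0 and keeps 20.
Round 2 (the licensor proposes): the licensee can get 20 next round, worth 0.98 × 20 = 19.6 now. The licensor offers 19.6 and keeps 20 − 19.6 = 0.4.
So by rejecting in round 1, the licensor gets 0.4 next round, worth 0.98 × 0.4 = 0.392 now.
Offer 2 ≥ 0.392, so the licensor accepts.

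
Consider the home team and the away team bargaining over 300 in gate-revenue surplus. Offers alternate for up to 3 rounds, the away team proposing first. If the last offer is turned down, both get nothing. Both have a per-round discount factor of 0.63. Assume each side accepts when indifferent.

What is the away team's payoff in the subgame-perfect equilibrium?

Round 3 (the away team proposes): the home team will accept anything ≥ 0, so the away team offers 0 and keeps 300.
Round 2 (the home team proposes): the away team can get 300 next round, worth 0.63 × 300 = 189 now. The home team offers 189 and keeps 300 − 189 = 111.
Round 1 (the away team proposes): the home team can get 111 next round, worth 0.63 × 111 = 69.93 now, so the away team offers 69.93, keeping 230.07.

230.07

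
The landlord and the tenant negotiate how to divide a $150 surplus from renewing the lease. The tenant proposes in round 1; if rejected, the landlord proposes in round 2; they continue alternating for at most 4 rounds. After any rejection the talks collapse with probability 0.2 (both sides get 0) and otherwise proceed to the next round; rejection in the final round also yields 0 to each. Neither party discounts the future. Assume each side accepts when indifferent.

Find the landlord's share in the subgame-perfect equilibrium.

Round 4 (the landlord proposes): rejection yields 0 for the tenant; the landlord offers 0 and keeps 150.
Round 3 (the tenant proposes): rejecting gives the landlord an expected 0.8 × 150 = 120; the tenant offers that and keeps 30.
Round 2 (the landlord proposes): rejecting gives the tenant an expected 0.8 × 30 = 24; the landlord offers that and keeps 126.
Round 1 (the tenant proposes): rejecting gives the landlord an expected 0.8 × 126 = 100.8. The tenant offers 100.8 and keeps 150 − 100.8 = 49.2.

100.8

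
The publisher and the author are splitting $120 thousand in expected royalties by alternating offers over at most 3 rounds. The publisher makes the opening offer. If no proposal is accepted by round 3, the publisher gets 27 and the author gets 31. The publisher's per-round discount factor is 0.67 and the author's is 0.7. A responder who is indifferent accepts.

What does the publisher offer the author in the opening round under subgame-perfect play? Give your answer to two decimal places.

42.26

By backward induction:
Round 3 (the publisher proposes): the author gets 31 if talks fail, so the publisher offers 31 and keeps 89.
Round 2 (the author proposes): the publisher can get 89 next round, worth 0.67 × 89 = 59.63 now; the author offers that and keeps 60.37.
Round 1 (the publisher proposes): the author can get 60.37 next round, worth 0.7 × 60.37 = 42.259 now; the publisher offers that and keeps 77.741.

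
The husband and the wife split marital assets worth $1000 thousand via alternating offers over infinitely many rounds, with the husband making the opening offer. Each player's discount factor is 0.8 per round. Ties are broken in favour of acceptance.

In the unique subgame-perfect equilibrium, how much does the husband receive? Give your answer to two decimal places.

Let x be the husband's share when the husband proposes and y be the wife's share when the wife proposes.
The wife accepts iff offered ≥ 0.8·y, so x = 1000 − 0.8y. Symmetrically y = 1000 − 0.8x.
Substituting: x = 1000 − 0.8(1000 − 0.8x), giving x(1 − 0.8·0.8) = 1000(1 − 0.8).
So x = 1000 × 0.2 / 0.36 ≈ 555.5556, and the wife receives 1000 − x ≈ 444.4444.

555.56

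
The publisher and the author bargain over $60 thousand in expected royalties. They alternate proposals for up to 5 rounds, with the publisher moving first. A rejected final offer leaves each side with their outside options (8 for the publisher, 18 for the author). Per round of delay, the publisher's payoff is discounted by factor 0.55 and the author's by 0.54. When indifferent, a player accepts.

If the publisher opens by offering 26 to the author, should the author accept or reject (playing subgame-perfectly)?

Accept

Round 5 (the publisher proposes): the author gets 18 if talks fail, so the publisher offers 18 and keeps 42.
Round 4 (the author proposes): the publisher can get 42 next round, worth 0.55 × 42 = 23.1 now; the author offers that and keeps 36.9.
Round 3 (the publisher proposes): the author can get 36.9 next round, worth 0.54 × 36.9 = 19.926 now, so the publisher offers 19.926, keeping 40.074.
Round 2 (the author proposes): the publisher can get 40.074 next round, worth 0.55 × 40.074 = 22.0407 now, so the author offers 22.0407, keeping 37.9593.
So by rejecting in round 1, the author gets 37.9593 next round, worth 0.54 × 37.9593 = 20.498022 now.
Offer 26 ≥ 20.498022, so the author accepts.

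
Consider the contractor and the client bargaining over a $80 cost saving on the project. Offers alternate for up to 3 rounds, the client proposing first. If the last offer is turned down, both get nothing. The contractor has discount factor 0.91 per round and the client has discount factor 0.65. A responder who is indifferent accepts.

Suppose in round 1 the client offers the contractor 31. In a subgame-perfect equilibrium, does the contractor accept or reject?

Work out the contractor's continuation value if the offer is rejected.
Round 3 (the client proposes): rejection yields 0 for the contractor; the client offers 0 and keeps 80.
Round 2 (the contractor proposes): the client can get 80 next round, worth 0.65 × 80 = 52 now, so the contractor offers 52, keeping 28.
So by rejecting in round 1, the contractor gets 28 next round, worth 0.91 × 28 = 25.48 now.
Offer 31 ≥ 25.48, so the contractor accepts.

Accept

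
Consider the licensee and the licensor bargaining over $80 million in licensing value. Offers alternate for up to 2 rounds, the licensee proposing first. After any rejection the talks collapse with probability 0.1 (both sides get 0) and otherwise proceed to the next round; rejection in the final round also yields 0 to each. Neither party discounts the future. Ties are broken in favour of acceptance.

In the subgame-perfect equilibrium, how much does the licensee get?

Round 2 (the licensor proposes): the licensee will accept anything ≥ 0, so the licensor offers 0 and keeps 80.
Round 1 (the licensee proposes): rejecting gives the licensor an expected 0.9 × 80 = 72. The licensee offers 72 and keeps 80 − 72 = 8.

8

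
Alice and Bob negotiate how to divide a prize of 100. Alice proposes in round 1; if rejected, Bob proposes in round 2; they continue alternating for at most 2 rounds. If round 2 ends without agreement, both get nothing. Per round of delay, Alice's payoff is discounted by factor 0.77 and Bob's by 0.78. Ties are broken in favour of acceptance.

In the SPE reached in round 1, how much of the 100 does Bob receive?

78

By backward induction:
Round 2 (Bob proposes): Alice will accept anything ≥ 0, so Bob offers 0 and keeps 100.
Round 1 (Alice proposes): Bob can get 100 next round, worth 0.78 × 100 = 78 now; Alice offers that and keeps 22.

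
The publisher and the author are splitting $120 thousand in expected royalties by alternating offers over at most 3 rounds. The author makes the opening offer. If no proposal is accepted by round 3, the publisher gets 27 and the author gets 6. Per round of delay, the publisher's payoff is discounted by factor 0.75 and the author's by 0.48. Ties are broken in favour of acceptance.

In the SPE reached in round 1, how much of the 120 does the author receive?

63.48

Round 3 (the author proposes): the publisher gets 27 if talks fail, so the author offers 27 and keeps 93.
Round 2 (the publisher proposes): the author can get 93 next round, worth 0.48 × 93 = 44.64 now, so the publisher offers 44.64, keeping 75.36.
Round 1 (the author proposes): the publisher can get 75.36 next round, worth 0.75 × 75.36 = 56.52 now; the author offers that and keeps 63.48.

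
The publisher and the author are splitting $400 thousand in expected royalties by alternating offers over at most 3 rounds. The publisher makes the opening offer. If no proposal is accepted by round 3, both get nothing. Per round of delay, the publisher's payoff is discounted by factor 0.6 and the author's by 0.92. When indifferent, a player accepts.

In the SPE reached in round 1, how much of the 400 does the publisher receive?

252.8

Solve by backward induction from round 3.
Round 3 (the publisher proposes): rejection yields 0 for the author; the publisher offers 0 and keeps 400.
Round 2 (the author proposes): the publisher can get 400 next round, worth 0.6 × 400 = 240 now; the author offers that and keeps 160.
Round 1 (the publisher proposes): the author can get 160 next round, worth 0.92 × 160 = 147.2 now; the publisher offers that and keeps 252.8.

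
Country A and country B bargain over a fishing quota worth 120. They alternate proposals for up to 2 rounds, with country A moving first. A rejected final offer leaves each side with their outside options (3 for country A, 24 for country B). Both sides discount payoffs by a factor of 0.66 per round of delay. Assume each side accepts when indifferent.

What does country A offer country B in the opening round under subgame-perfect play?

Round 2 (country B proposes): country A gets 3 if talks fail, so country B offers 3 and keeps 117.
Round 1 (country A proposes): country B can get 117 next round, worth 0.66 × 117 = 77.22 now; country A offers that and keeps 42.78.

77.22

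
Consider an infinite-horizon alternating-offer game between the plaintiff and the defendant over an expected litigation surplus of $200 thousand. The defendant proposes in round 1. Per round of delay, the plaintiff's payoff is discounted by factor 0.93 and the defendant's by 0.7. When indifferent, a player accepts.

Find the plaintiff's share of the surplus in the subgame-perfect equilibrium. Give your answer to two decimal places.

Let x be the defendant's share when the defendant proposes and y be the plaintiff's share when the plaintiff proposes.
The plaintiff accepts iff offered ≥ 0.93·y, so x = 200 − 0.93y. Symmetrically y = 200 − 0.7x.
Substituting: x = 200 − 0.93(200 − 0.7x), giving x(1 − 0.7·0.93) = 200(1 − 0.93).
So x = 200 × 0.07 / 0.349 ≈ 40.1146, and the plaintiff receives 200 − x ≈ 159.8854.

159.89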